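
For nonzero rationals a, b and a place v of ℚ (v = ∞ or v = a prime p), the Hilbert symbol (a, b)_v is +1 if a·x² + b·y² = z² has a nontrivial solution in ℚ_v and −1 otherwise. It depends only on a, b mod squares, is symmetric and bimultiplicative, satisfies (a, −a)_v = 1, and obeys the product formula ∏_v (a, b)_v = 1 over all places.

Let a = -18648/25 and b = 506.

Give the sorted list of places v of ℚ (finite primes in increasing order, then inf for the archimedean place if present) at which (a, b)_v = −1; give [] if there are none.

[11, 23]

Mod squares: a ≡ -518, b ≡ 506. Check v ∈ {∞, 2, 3, 5, 7, 11, 23, 37}.
v=3: a=3^2·(≡1), b=3^0·(≡2) mod 3; (1|3)=+1, (2|3)=-1; (−1)^{2·0·1}·(+1)^0·(-1)^2 = +1.
v=5: a=5^-2·(≡2), b=5^0·(≡1) mod 5; (2|5)=-1, (1|5)=+1; (−1)^{-2·0·2}·(-1)^0·(+1)^-2 = +1.
v=37: a=37^1·(≡5), b=37^0·(≡25) mod 37; (5|37)=-1, (25|37)=+1; (−1)^{1·0·18}·(-1)^0·(+1)^1 = +1.
v=23: a=23^0·(≡14), b=23^1·(≡22) mod 23; (14|23)=-1, (22|23)=-1; (−1)^{0·1·11}·(-1)^1·(-1)^0 = -1.
v=2: v_2(a)=3, v_2(b)=1; units ≡ 5, 5 (mod 8); ε·ε+αω+βω = 0·0+3·1+1·1 ≡ 0  ⇒  (a,b)_2 = +1.
v=∞: -518 < 0 and 506 > 0  ⇒  (a,b)_∞ = +1.
v=11: a=11^0·(≡10), b=11^1·(≡2) mod 11; (10|11)=-1, (2|11)=-1; (−1)^{0·1·5}·(-1)^1·(-1)^0 = -1.
v=7: a=7^1·(≡6), b=7^0·(≡2) mod 7; (6|7)=-1, (2|7)=+1; (−1)^{1·0·3}·(-1)^0·(+1)^1 = +1.
(-518, 506 / ℚ) ramifies at {11, 23}: a division algebra.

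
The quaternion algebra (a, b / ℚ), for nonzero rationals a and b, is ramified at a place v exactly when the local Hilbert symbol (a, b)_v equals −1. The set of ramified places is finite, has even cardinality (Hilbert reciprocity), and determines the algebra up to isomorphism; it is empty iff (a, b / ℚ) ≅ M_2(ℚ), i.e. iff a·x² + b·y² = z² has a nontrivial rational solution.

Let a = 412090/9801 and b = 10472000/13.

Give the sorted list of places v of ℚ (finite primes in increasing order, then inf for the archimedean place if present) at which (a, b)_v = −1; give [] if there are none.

(a, b) ≡ (10, 85085) mod (ℚ^×)²; places V = {2, 3, 5, 7, 11, 13, 17, 29, ∞}.
(a,b)_29: α=2, u≡3; β=0, v≡1 (mod 29); (3|29)=-1, (1|29)=+1; sign (−1)^0·-1^0·+1^2 = +1.
(a,b)_11: α=-2, u≡2; β=1, v≡8 (mod 11); (2|11)=-1, (8|11)=-1; sign (−1)^0·-1^1·-1^-2 = -1.
(a,b)_2: α=1, β=6; u≡5, v≡5 (mod 8); ε(u)ε(v)=0·0, αω(v)=1·1, βω(u)=6·1; sum ≡ 1  ⇒  -1.
(a,b)_7: α=2, u≡3; β=1, v≡5 (mod 7); (3|7)=-1, (5|7)=-1; sign (−1)^0·-1^1·-1^2 = -1.
(a,b)_17: α=0, u≡3; β=1, v≡3 (mod 17); (3|17)=-1, (3|17)=-1; sign (−1)^0·-1^1·-1^0 = -1.
(a,b)_3: α=-4, u≡1; β=0, v≡2 (mod 3); (1|3)=+1, (2|3)=-1; sign (−1)^0·+1^0·-1^-4 = +1.
(a,b)_5: α=1, u≡3; β=3, v≡2 (mod 5); (3|5)=-1, (2|5)=-1; sign (−1)^0·-1^3·-1^1 = +1.
(a,b)_∞: sgn(10)=+, sgn(85085)=+, so +1.
(a,b)_13: α=0, u≡10; β=-1, v≡6 (mod 13); (10|13)=+1, (6|13)=-1; sign (−1)^0·+1^-1·-1^0 = +1.
(10, 85085 / ℚ) ramifies at {2, 7, 11, 17}: a division algebra.

[2, 7, 11, 17]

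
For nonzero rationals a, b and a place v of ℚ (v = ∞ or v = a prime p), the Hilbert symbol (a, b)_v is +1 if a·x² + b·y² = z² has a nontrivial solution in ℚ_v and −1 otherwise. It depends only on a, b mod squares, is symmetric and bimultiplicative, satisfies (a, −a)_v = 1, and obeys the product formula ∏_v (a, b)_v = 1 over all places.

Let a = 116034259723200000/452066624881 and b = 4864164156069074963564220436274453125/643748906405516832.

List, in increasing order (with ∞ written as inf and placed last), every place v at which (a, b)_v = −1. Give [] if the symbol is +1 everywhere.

[7, 13, 17, 37]

(a, b) ≡ (33670, 81770) mod (ℚ^×)²; places V = {2, 3, 5, 7, 13, 17, 23, 31, 37, 41, ∞}.
(a,b)_∞: sgn(33670)=+, sgn(81770)=+, so +1.
(a,b)_3: α=2, u≡1; β=-4, v≡2 (mod 3); (1|3)=+1, (2|3)=-1; sign (−1)^0·+1^-4·-1^2 = +1.
(a,b)_17: α=2, u≡10; β=7, v≡4 (mod 17); (10|17)=-1, (4|17)=+1; sign (−1)^0·-1^7·+1^2 = -1.
(a,b)_23: α=-4, u≡14; β=-4, v≡15 (mod 23); (14|23)=-1, (15|23)=-1; sign (−1)^0·-1^-4·-1^-4 = +1.
(a,b)_7: α=3, u≡1; β=10, v≡5 (mod 7); (1|7)=+1, (5|7)=-1; sign (−1)^0·+1^10·-1^3 = -1.
(a,b)_5: α=5, u≡4; β=7, v≡4 (mod 5); (4|5)=+1, (4|5)=+1; sign (−1)^0·+1^7·+1^5 = +1.
(a,b)_13: α=3, u≡10; β=9, v≡5 (mod 13); (10|13)=+1, (5|13)=-1; sign (−1)^0·+1^9·-1^3 = -1.
(a,b)_2: α=9, β=-5; u≡3, v≡5 (mod 8); ε(u)ε(v)=1·0, αω(v)=9·1, βω(u)=-5·1; sum ≡ 0  ⇒  +1.
(a,b)_31: α=-2, u≡20; β=-6, v≡15 (mod 31); (20|31)=+1, (15|31)=-1; sign (−1)^0·+1^-6·-1^-2 = +1.
(a,b)_41: α=-2, u≡36; β=0, v≡10 (mod 41); (36|41)=+1, (10|41)=+1; sign (−1)^0·+1^0·+1^-2 = +1.
(a,b)_37: α=1, u≡29; β=3, v≡25 (mod 37); (29|37)=-1, (25|37)=+1; sign (−1)^0·-1^3·+1^1 = -1.
(33670, 81770 / ℚ) ramifies at {7, 13, 17, 37}: a division algebra.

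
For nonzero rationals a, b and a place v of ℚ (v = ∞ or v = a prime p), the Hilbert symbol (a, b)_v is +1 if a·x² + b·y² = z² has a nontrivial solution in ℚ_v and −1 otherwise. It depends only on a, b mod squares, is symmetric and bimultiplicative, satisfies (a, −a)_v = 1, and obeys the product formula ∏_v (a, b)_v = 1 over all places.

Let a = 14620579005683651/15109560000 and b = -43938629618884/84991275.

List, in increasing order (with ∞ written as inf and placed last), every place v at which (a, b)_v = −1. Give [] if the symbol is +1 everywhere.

(a, b) ≡ (209, -19) mod (ℚ^×)²; places V = {2, 3, 5, 7, 11, 13, 19, 43, 47, ∞}.
(a,b)_43: α=2, u≡34; β=2, v≡25 (mod 43); (34|43)=-1, (25|43)=+1; sign (−1)^0·-1^2·+1^2 = +1.
(a,b)_19: α=-1, u≡4; β=-1, v≡14 (mod 19); (4|19)=+1, (14|19)=-1; sign (−1)^1·+1^-1·-1^-1 = +1.
(a,b)_5: α=-4, u≡1; β=-2, v≡1 (mod 5); (1|5)=+1, (1|5)=+1; sign (−1)^0·+1^-2·+1^-4 = +1.
(a,b)_47: α=-2, u≡24; β=-2, v≡32 (mod 47); (24|47)=+1, (32|47)=+1; sign (−1)^0·+1^-2·+1^-2 = +1.
(a,b)_2: α=-6, β=2; u≡1, v≡5 (mod 8); ε(u)ε(v)=0·0, αω(v)=-6·1, βω(u)=2·0; sum ≡ 0  ⇒  +1.
(a,b)_7: α=4, u≡6; β=4, v≡1 (mod 7); (6|7)=-1, (1|7)=+1; sign (−1)^0·-1^4·+1^4 = +1.
(a,b)_∞: sgn(209)=+, sgn(-19)=−, so +1.
(a,b)_13: α=2, u≡1; β=2, v≡8 (mod 13); (1|13)=+1, (8|13)=-1; sign (−1)^0·+1^2·-1^2 = +1.
(a,b)_3: α=-2, u≡2; β=-4, v≡2 (mod 3); (2|3)=-1, (2|3)=-1; sign (−1)^0·-1^-4·-1^-2 = +1.
(a,b)_11: α=7, u≡8; β=4, v≡3 (mod 11); (8|11)=-1, (3|11)=+1; sign (−1)^0·-1^4·+1^7 = +1.
Every local symbol is +1, so the conic 209·x² + -19·y² = z² has ℚ_v-points for all v and hence a ℚ-point; (a, b / ℚ) ≅ M_2(ℚ).

[]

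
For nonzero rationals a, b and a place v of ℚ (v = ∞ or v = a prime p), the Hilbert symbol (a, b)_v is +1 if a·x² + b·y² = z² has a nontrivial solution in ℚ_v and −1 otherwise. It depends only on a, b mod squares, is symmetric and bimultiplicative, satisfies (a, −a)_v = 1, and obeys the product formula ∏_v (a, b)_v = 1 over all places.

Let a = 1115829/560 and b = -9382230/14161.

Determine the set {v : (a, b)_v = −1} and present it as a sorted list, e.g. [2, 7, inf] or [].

[5, 7]

(a, b) ≡ (15015, -1430) mod (ℚ^×)²; places V = {2, 3, 5, 7, 11, 13, 17, ∞}.
(a,b)_17: α=2, u≡15; β=-2, v≡16 (mod 17); (15|17)=+1, (16|17)=+1; sign (−1)^0·+1^-2·+1^2 = +1.
(a,b)_5: α=-1, u≡2; β=1, v≡4 (mod 5); (2|5)=-1, (4|5)=+1; sign (−1)^0·-1^1·+1^-1 = -1.
(a,b)_3: α=3, u≡1; β=8, v≡1 (mod 3); (1|3)=+1, (1|3)=+1; sign (−1)^0·+1^8·+1^3 = +1.
(a,b)_2: α=-4, β=1; u≡7, v≡5 (mod 8); ε(u)ε(v)=1·0, αω(v)=-4·1, βω(u)=1·0; sum ≡ 0  ⇒  +1.
(a,b)_7: α=-1, u≡5; β=-2, v≡5 (mod 7); (5|7)=-1, (5|7)=-1; sign (−1)^0·-1^-2·-1^-1 = -1.
(a,b)_∞: sgn(15015)=+, sgn(-1430)=−, so +1.
(a,b)_13: α=1, u≡7; β=1, v≡6 (mod 13); (7|13)=-1, (6|13)=-1; sign (−1)^0·-1^1·-1^1 = +1.
(a,b)_11: α=1, u≡3; β=1, v≡8 (mod 11); (3|11)=+1, (8|11)=-1; sign (−1)^1·+1^1·-1^1 = +1.
|Ram(15015, -1430)| = 2, even; anisotropic at {5, 7}.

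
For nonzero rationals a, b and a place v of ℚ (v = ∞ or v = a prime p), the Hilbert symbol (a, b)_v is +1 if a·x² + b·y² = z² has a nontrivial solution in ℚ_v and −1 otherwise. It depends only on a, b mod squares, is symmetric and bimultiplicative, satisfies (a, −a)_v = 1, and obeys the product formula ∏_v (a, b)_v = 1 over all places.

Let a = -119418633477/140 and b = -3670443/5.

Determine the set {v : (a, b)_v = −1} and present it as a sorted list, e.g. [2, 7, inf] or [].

(a, b) ≡ (-363055, -41615) mod (ℚ^×)²; places V = {2, 3, 5, 7, 11, 13, 23, 29, 41, ∞}.
(a,b)_∞: sgn(-363055)=−, sgn(-41615)=−, so -1.
(a,b)_23: α=1, u≡4; β=0, v≡7 (mod 23); (4|23)=+1, (7|23)=-1; sign (−1)^0·+1^0·-1^1 = -1.
(a,b)_3: α=4, u≡2; β=2, v≡1 (mod 3); (2|3)=-1, (1|3)=+1; sign (−1)^0·-1^2·+1^4 = +1.
(a,b)_13: α=2, u≡4; β=0, v≡11 (mod 13); (4|13)=+1, (11|13)=-1; sign (−1)^0·+1^0·-1^2 = +1.
(a,b)_11: α=1, u≡8; β=0, v≡3 (mod 11); (8|11)=-1, (3|11)=+1; sign (−1)^0·-1^0·+1^1 = +1.
(a,b)_7: α=-1, u≡3; β=3, v≡6 (mod 7); (3|7)=-1, (6|7)=-1; sign (−1)^1·-1^3·-1^-1 = -1.
(a,b)_2: α=-2, β=0; u≡1, v≡1 (mod 8); ε(u)ε(v)=0·0, αω(v)=-2·0, βω(u)=0·0; sum ≡ 0  ⇒  +1.
(a,b)_5: α=-1, u≡1; β=-1, v≡2 (mod 5); (1|5)=+1, (2|5)=-1; sign (−1)^0·+1^-1·-1^-1 = -1.
(a,b)_29: α=2, u≡4; β=1, v≡21 (mod 29); (4|29)=+1, (21|29)=-1; sign (−1)^0·+1^1·-1^2 = +1.
(a,b)_41: α=1, u≡36; β=1, v≡37 (mod 41); (36|41)=+1, (37|41)=+1; sign (−1)^0·+1^1·+1^1 = +1.
(-363055, -41615 / ℚ) ramifies at {5, 7, 23, ∞}: a division algebra.

[5, 7, 23, inf]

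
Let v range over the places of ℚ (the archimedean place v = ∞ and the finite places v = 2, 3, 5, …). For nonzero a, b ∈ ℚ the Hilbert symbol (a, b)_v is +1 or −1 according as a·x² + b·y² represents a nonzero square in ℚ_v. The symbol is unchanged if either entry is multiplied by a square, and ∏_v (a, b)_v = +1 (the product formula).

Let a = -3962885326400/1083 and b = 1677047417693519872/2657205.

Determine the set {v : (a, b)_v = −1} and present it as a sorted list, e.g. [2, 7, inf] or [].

Mod squares: a ≡ -3003, b ≡ 35. Check v ∈ {∞, 2, 3, 5, 7, 11, 13, 17, 19}.
v=19: a=19^-2·(≡14), b=19^0·(≡6) mod 19; (14|19)=-1, (6|19)=+1; (−1)^{-2·0·9}·(-1)^0·(+1)^-2 = +1.
v=∞: -3003 < 0 and 35 > 0  ⇒  (a,b)_∞ = +1.
v=13: a=13^3·(≡4), b=13^4·(≡4) mod 13; (4|13)=+1, (4|13)=+1; (−1)^{3·4·6}·(+1)^4·(+1)^3 = +1.
v=7: a=7^1·(≡3), b=7^1·(≡3) mod 7; (3|7)=-1, (3|7)=-1; (−1)^{1·1·3}·(-1)^1·(-1)^1 = -1.
v=3: a=3^-1·(≡1), b=3^-12·(≡2) mod 3; (1|3)=+1, (2|3)=-1; (−1)^{-1·-12·1}·(+1)^-12·(-1)^-1 = -1.
v=17: a=17^0·(≡10), b=17^2·(≡16) mod 17; (10|17)=-1, (16|17)=+1; (−1)^{0·2·8}·(-1)^2·(+1)^0 = +1.
v=11: a=11^5·(≡10), b=11^6·(≡8) mod 11; (10|11)=-1, (8|11)=-1; (−1)^{5·6·5}·(-1)^6·(-1)^5 = -1.
v=2: v_2(a)=6, v_2(b)=14; units ≡ 5, 3 (mod 8); ε·ε+αω+βω = 0·1+6·1+14·1 ≡ 0  ⇒  (a,b)_2 = +1.
v=5: a=5^2·(≡3), b=5^-1·(≡2) mod 5; (3|5)=-1, (2|5)=-1; (−1)^{2·-1·2}·(-1)^-1·(-1)^2 = -1.
Ram(-3003, 35) = {3, 5, 7, 11}; no ℚ_3-point on the conic.

[3, 5, 7, 11]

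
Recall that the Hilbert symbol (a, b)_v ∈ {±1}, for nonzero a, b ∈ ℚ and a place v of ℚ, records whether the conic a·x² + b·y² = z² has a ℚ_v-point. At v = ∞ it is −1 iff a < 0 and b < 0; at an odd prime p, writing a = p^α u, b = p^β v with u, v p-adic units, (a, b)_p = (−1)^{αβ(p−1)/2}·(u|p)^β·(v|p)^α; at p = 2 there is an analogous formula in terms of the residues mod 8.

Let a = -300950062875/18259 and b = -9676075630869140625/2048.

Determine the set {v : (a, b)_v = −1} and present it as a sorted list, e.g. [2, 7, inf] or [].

[2, 5, 17, inf]

(a, b) ≡ (-373065, -1938) mod (ℚ^×)²; places V = {2, 3, 5, 7, 11, 17, 19, 29, 31, ∞}.
(a,b)_11: α=1, u≡3; β=2, v≡1 (mod 11); (3|11)=+1, (1|11)=+1; sign (−1)^0·+1^2·+1^1 = +1.
(a,b)_29: α=2, u≡5; β=0, v≡20 (mod 29); (5|29)=+1, (20|29)=+1; sign (−1)^0·+1^0·+1^2 = +1.
(a,b)_∞: sgn(-373065)=−, sgn(-1938)=−, so -1.
(a,b)_31: α=-2, u≡19; β=0, v≡26 (mod 31); (19|31)=+1, (26|31)=-1; sign (−1)^0·+1^0·-1^-2 = +1.
(a,b)_19: α=-1, u≡1; β=3, v≡14 (mod 19); (1|19)=+1, (14|19)=-1; sign (−1)^1·+1^3·-1^-1 = +1.
(a,b)_17: α=1, u≡8; β=3, v≡12 (mod 17); (8|17)=+1, (12|17)=-1; sign (−1)^0·+1^3·-1^1 = -1.
(a,b)_3: α=7, u≡1; β=5, v≡2 (mod 3); (1|3)=+1, (2|3)=-1; sign (−1)^1·+1^5·-1^7 = +1.
(a,b)_2: α=0, β=-11; u≡7, v≡7 (mod 8); ε(u)ε(v)=1·1, αω(v)=0·0, βω(u)=-11·0; sum ≡ 1  ⇒  -1.
(a,b)_7: α=1, u≡5; β=0, v≡2 (mod 7); (5|7)=-1, (2|7)=+1; sign (−1)^0·-1^0·+1^1 = +1.
(a,b)_5: α=3, u≡3; β=10, v≡3 (mod 5); (3|5)=-1, (3|5)=-1; sign (−1)^0·-1^10·-1^3 = -1.
|Ram(-373065, -1938)| = 4, even; anisotropic at {2, 5, 17, ∞}.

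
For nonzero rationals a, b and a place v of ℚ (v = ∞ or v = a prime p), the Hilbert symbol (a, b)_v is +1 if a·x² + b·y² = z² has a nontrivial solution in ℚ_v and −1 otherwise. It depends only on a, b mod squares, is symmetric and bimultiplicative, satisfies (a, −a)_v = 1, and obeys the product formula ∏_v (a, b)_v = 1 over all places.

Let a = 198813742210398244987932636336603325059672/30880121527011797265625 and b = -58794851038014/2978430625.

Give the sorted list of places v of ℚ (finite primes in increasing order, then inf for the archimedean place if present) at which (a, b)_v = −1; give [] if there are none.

(a, b) ≡ (6118, -79534) mod (ℚ^×)²; places V = {2, 3, 5, 7, 13, 19, 23, 37, 53, 59, ∞}.
(a,b)_23: α=3, u≡12; β=1, v≡7 (mod 23); (12|23)=+1, (7|23)=-1; sign (−1)^1·+1^1·-1^3 = +1.
(a,b)_53: α=4, u≡34; β=2, v≡31 (mod 53); (34|53)=-1, (31|53)=-1; sign (−1)^0·-1^2·-1^4 = +1.
(a,b)_7: α=5, u≡3; β=1, v≡3 (mod 7); (3|7)=-1, (3|7)=-1; sign (−1)^1·-1^1·-1^5 = -1.
(a,b)_5: α=-8, u≡2; β=-4, v≡4 (mod 5); (2|5)=-1, (4|5)=+1; sign (−1)^0·-1^-4·+1^-8 = +1.
(a,b)_19: α=9, u≡2; β=3, v≡8 (mod 19); (2|19)=-1, (8|19)=-1; sign (−1)^1·-1^3·-1^9 = -1.
(a,b)_13: α=2, u≡8; β=1, v≡11 (mod 13); (8|13)=-1, (11|13)=-1; sign (−1)^0·-1^1·-1^2 = -1.
(a,b)_∞: sgn(6118)=+, sgn(-79534)=−, so +1.
(a,b)_3: α=24, u≡1; β=6, v≡2 (mod 3); (1|3)=+1, (2|3)=-1; sign (−1)^0·+1^6·-1^24 = +1.
(a,b)_59: α=-6, u≡35; β=-2, v≡22 (mod 59); (35|59)=+1, (22|59)=+1; sign (−1)^0·+1^-2·+1^-6 = +1.
(a,b)_2: α=3, β=1; u≡3, v≡1 (mod 8); ε(u)ε(v)=1·0, αω(v)=3·0, βω(u)=1·1; sum ≡ 1  ⇒  -1.
(a,b)_37: α=-4, u≡5; β=-2, v≡26 (mod 37); (5|37)=-1, (26|37)=+1; sign (−1)^0·-1^-2·+1^-4 = +1.
Ram(6118, -79534) = {2, 7, 13, 19}; no ℚ_2-point on the conic.

[2, 7, 13, 19]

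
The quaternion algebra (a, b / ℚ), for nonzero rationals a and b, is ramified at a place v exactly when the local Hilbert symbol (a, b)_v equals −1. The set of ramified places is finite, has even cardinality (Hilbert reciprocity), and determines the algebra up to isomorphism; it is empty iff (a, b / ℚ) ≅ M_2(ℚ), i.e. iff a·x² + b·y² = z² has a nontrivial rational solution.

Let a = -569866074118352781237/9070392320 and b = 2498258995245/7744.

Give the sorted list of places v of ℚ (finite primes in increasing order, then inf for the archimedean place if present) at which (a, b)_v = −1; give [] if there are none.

[5, 17, 23, 29]

Mod squares: a ≡ -370185, b ≡ 217005. Check v ∈ {∞, 2, 3, 5, 11, 13, 17, 23, 29, 37}.
v=17: a=17^2·(≡5), b=17^1·(≡8) mod 17; (5|17)=-1, (8|17)=+1; (−1)^{2·1·8}·(-1)^1·(+1)^2 = -1.
v=∞: -370185 < 0 and 217005 > 0  ⇒  (a,b)_∞ = +1.
v=23: a=23^1·(≡22), b=23^1·(≡22) mod 23; (22|23)=-1, (22|23)=-1; (−1)^{1·1·11}·(-1)^1·(-1)^1 = -1.
v=2: v_2(a)=-10, v_2(b)=-6; units ≡ 7, 5 (mod 8); ε·ε+αω+βω = 1·0+-10·1+-6·0 ≡ 0  ⇒  (a,b)_2 = +1.
v=37: a=37^1·(≡18), b=37^1·(≡24) mod 37; (18|37)=-1, (24|37)=-1; (−1)^{1·1·18}·(-1)^1·(-1)^1 = +1.
v=11: a=11^-6·(≡1), b=11^-2·(≡10) mod 11; (1|11)=+1, (10|11)=-1; (−1)^{-6·-2·5}·(+1)^-2·(-1)^-6 = +1.
v=29: a=29^3·(≡5), b=29^2·(≡27) mod 29; (5|29)=+1, (27|29)=-1; (−1)^{3·2·14}·(+1)^2·(-1)^3 = -1.
v=13: a=13^6·(≡4), b=13^2·(≡1) mod 13; (4|13)=+1, (1|13)=+1; (−1)^{6·2·6}·(+1)^2·(+1)^6 = +1.
v=5: a=5^-1·(≡2), b=5^1·(≡1) mod 5; (2|5)=-1, (1|5)=+1; (−1)^{-1·1·2}·(-1)^1·(+1)^-1 = -1.
v=3: a=3^9·(≡1), b=3^5·(≡2) mod 3; (1|3)=+1, (2|3)=-1; (−1)^{9·5·1}·(+1)^5·(-1)^9 = +1.
Ram(-370185, 217005) = {5, 17, 23, 29}; no ℚ_5-point on the conic.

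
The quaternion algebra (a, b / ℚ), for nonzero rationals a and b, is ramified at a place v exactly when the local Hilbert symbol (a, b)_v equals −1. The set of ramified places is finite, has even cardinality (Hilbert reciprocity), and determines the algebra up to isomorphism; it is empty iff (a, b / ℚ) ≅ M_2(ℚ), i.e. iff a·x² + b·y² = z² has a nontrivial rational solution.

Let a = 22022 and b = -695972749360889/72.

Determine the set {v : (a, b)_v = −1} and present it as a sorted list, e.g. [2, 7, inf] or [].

(a, b) ≡ (182, -2002) mod (ℚ^×)²; places V = {2, 3, 7, 11, 13, 17, ∞}.
(a,b)_3: α=0, u≡2; β=-2, v≡2 (mod 3); (2|3)=-1, (2|3)=-1; sign (−1)^0·-1^-2·-1^0 = +1.
(a,b)_17: α=0, u≡7; β=2, v≡8 (mod 17); (7|17)=-1, (8|17)=+1; sign (−1)^0·-1^2·+1^0 = +1.
(a,b)_∞: sgn(182)=+, sgn(-2002)=−, so +1.
(a,b)_11: α=2, u≡6; β=3, v≡9 (mod 11); (6|11)=-1, (9|11)=+1; sign (−1)^0·-1^3·+1^2 = -1.
(a,b)_7: α=1, u≡3; β=7, v≡1 (mod 7); (3|7)=-1, (1|7)=+1; sign (−1)^1·-1^7·+1^1 = +1.
(a,b)_13: α=1, u≡4; β=3, v≡2 (mod 13); (4|13)=+1, (2|13)=-1; sign (−1)^0·+1^3·-1^1 = -1.
(a,b)_2: α=1, β=-3; u≡3, v≡7 (mod 8); ε(u)ε(v)=1·1, αω(v)=1·0, βω(u)=-3·1; sum ≡ 0  ⇒  +1.
(182, -2002 / ℚ) ramifies at {11, 13}: a division algebra.

[11, 13]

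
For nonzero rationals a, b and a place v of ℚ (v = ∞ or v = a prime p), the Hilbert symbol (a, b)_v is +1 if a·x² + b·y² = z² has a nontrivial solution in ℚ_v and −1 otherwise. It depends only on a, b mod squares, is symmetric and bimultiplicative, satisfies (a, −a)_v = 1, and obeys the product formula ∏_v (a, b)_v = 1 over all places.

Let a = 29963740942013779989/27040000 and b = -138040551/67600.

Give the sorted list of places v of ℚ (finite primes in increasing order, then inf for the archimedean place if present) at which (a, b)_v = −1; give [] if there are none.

Mod squares: a ≡ 29, b ≡ -126759. Check v ∈ {∞, 2, 3, 5, 11, 13, 29, 31, 47}.
v=3: a=3^14·(≡2), b=3^3·(≡2) mod 3; (2|3)=-1, (2|3)=-1; (−1)^{14·3·1}·(-1)^3·(-1)^14 = -1.
v=5: a=5^-4·(≡1), b=5^-2·(≡1) mod 5; (1|5)=+1, (1|5)=+1; (−1)^{-4·-2·2}·(+1)^-2·(+1)^-4 = +1.
v=∞: 29 > 0 and -126759 < 0  ⇒  (a,b)_∞ = +1.
v=11: a=11^2·(≡10), b=11^2·(≡9) mod 11; (10|11)=-1, (9|11)=+1; (−1)^{2·2·5}·(-1)^2·(+1)^2 = +1.
v=31: a=31^2·(≡30), b=31^1·(≡13) mod 31; (30|31)=-1, (13|31)=-1; (−1)^{2·1·15}·(-1)^1·(-1)^2 = -1.
v=13: a=13^-2·(≡4), b=13^-2·(≡4) mod 13; (4|13)=+1, (4|13)=+1; (−1)^{-2·-2·6}·(+1)^-2·(+1)^-2 = +1.
v=2: v_2(a)=-8, v_2(b)=-4; units ≡ 5, 1 (mod 8); ε·ε+αω+βω = 0·0+-8·0+-4·1 ≡ 0  ⇒  (a,b)_2 = +1.
v=47: a=47^2·(≡23), b=47^1·(≡30) mod 47; (23|47)=-1, (30|47)=-1; (−1)^{2·1·23}·(-1)^1·(-1)^2 = -1.
v=29: a=29^3·(≡7), b=29^1·(≡12) mod 29; (7|29)=+1, (12|29)=-1; (−1)^{3·1·14}·(+1)^1·(-1)^3 = -1.
|Ram(29, -126759)| = 4, even; anisotropic at {3, 29, 31, 47}.

[3, 29, 31, 47]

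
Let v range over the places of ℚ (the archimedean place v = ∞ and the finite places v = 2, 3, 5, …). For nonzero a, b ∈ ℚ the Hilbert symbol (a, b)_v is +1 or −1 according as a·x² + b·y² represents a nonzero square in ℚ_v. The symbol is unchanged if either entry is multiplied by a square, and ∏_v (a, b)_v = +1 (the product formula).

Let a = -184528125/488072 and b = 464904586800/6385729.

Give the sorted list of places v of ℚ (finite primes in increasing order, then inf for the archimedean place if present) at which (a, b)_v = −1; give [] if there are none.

(a, b) ≡ (-10, 3) mod (ℚ^×)²; places V = {2, 3, 5, 7, 13, 19, ∞}.
(a,b)_2: α=-3, β=4; u≡3, v≡3 (mod 8); ε(u)ε(v)=1·1, αω(v)=-3·1, βω(u)=4·1; sum ≡ 0  ⇒  +1.
(a,b)_5: α=5, u≡3; β=2, v≡3 (mod 5); (3|5)=-1, (3|5)=-1; sign (−1)^0·-1^2·-1^5 = -1.
(a,b)_3: α=10, u≡2; β=19, v≡1 (mod 3); (2|3)=-1, (1|3)=+1; sign (−1)^0·-1^19·+1^10 = -1.
(a,b)_19: α=-2, u≡9; β=-4, v≡2 (mod 19); (9|19)=+1, (2|19)=-1; sign (−1)^0·+1^-4·-1^-2 = +1.
(a,b)_∞: sgn(-10)=−, sgn(3)=+, so +1.
(a,b)_7: α=0, u≡4; β=-2, v≡5 (mod 7); (4|7)=+1, (5|7)=-1; sign (−1)^0·+1^-2·-1^0 = +1.
(a,b)_13: α=-2, u≡12; β=0, v≡9 (mod 13); (12|13)=+1, (9|13)=+1; sign (−1)^0·+1^0·+1^-2 = +1.
|Ram(-10, 3)| = 2, even; anisotropic at {3, 5}.

[3, 5]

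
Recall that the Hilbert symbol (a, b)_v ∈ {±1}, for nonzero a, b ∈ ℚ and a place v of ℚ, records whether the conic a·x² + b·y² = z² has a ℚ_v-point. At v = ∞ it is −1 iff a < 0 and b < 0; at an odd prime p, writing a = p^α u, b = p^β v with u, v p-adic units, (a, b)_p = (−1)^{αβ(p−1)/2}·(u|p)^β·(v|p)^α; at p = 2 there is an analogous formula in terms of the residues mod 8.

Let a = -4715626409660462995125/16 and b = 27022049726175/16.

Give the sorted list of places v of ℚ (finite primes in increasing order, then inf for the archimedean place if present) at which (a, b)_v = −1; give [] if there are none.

(a, b) ≡ (-17205, 23) mod (ℚ^×)²; places V = {2, 3, 5, 7, 23, 31, 37, ∞}.
(a,b)_31: α=3, u≡12; β=2, v≡11 (mod 31); (12|31)=-1, (11|31)=-1; sign (−1)^0·-1^2·-1^3 = -1.
(a,b)_7: α=4, u≡2; β=2, v≡4 (mod 7); (2|7)=+1, (4|7)=+1; sign (−1)^0·+1^2·+1^4 = +1.
(a,b)_∞: sgn(-17205)=−, sgn(23)=+, so +1.
(a,b)_5: α=3, u≡4; β=2, v≡2 (mod 5); (4|5)=+1, (2|5)=-1; sign (−1)^0·+1^2·-1^3 = -1.
(a,b)_3: α=9, u≡1; β=6, v≡2 (mod 3); (1|3)=+1, (2|3)=-1; sign (−1)^0·+1^6·-1^9 = -1.
(a,b)_37: α=3, u≡28; β=2, v≡17 (mod 37); (28|37)=+1, (17|37)=-1; sign (−1)^0·+1^2·-1^3 = -1.
(a,b)_2: α=-4, β=-4; u≡3, v≡7 (mod 8); ε(u)ε(v)=1·1, αω(v)=-4·0, βω(u)=-4·1; sum ≡ 1  ⇒  -1.
(a,b)_23: α=2, u≡14; β=1, v≡8 (mod 23); (14|23)=-1, (8|23)=+1; sign (−1)^0·-1^1·+1^2 = -1.
Ram(-17205, 23) = {2, 3, 5, 23, 31, 37}; no ℚ_2-point on the conic.

[2, 3, 5, 23, 31, 37]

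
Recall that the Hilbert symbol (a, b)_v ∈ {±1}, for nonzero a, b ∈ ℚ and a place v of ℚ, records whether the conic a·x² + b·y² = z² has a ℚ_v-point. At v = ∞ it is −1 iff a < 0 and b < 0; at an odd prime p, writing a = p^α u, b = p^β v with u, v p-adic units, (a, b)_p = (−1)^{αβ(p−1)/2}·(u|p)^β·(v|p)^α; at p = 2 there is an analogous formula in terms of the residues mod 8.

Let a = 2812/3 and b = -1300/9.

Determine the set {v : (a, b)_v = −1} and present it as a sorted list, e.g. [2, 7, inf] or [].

[3, 37]

(a, b) ≡ (2109, -13) mod (ℚ^×)²; places V = {2, 3, 5, 13, 19, 37, ∞}.
(a,b)_3: α=-1, u≡1; β=-2, v≡2 (mod 3); (1|3)=+1, (2|3)=-1; sign (−1)^0·+1^-2·-1^-1 = -1.
(a,b)_37: α=1, u≡13; β=0, v≡20 (mod 37); (13|37)=-1, (20|37)=-1; sign (−1)^0·-1^0·-1^1 = -1.
(a,b)_13: α=0, u≡10; β=1, v≡12 (mod 13); (10|13)=+1, (12|13)=+1; sign (−1)^0·+1^1·+1^0 = +1.
(a,b)_5: α=0, u≡4; β=2, v≡2 (mod 5); (4|5)=+1, (2|5)=-1; sign (−1)^0·+1^2·-1^0 = +1.
(a,b)_19: α=1, u≡5; β=0, v≡16 (mod 19); (5|19)=+1, (16|19)=+1; sign (−1)^0·+1^0·+1^1 = +1.
(a,b)_∞: sgn(2109)=+, sgn(-13)=−, so +1.
(a,b)_2: α=2, β=2; u≡5, v≡3 (mod 8); ε(u)ε(v)=0·1, αω(v)=2·1, βω(u)=2·1; sum ≡ 0  ⇒  +1.
|Ram(2109, -13)| = 2, even; anisotropic at {3, 37}.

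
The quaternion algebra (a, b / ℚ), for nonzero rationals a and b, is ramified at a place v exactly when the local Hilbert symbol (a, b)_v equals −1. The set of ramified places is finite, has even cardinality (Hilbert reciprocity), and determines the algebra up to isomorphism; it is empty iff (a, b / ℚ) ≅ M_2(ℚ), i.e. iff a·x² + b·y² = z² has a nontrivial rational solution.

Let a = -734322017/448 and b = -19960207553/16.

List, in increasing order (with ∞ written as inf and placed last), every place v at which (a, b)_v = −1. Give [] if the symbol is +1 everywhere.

[11, 13, 23, inf]

Mod squares: a ≡ -31031, b ≡ -713. Check v ∈ {∞, 2, 7, 11, 13, 23, 31, 37}.
v=2: v_2(a)=-6, v_2(b)=-4; units ≡ 1, 7 (mod 8); ε·ε+αω+βω = 0·1+-6·0+-4·0 ≡ 0  ⇒  (a,b)_2 = +1.
v=∞: -31031 < 0 and -713 < 0  ⇒  (a,b)_∞ = -1.
v=23: a=23^0·(≡10), b=23^1·(≡11) mod 23; (10|23)=-1, (11|23)=-1; (−1)^{0·1·11}·(-1)^1·(-1)^0 = -1.
v=31: a=31^1·(≡27), b=31^1·(≡19) mod 31; (27|31)=-1, (19|31)=+1; (−1)^{1·1·15}·(-1)^1·(+1)^1 = +1.
v=11: a=11^3·(≡8), b=11^2·(≡8) mod 11; (8|11)=-1, (8|11)=-1; (−1)^{3·2·5}·(-1)^2·(-1)^3 = -1.
v=37: a=37^2·(≡36), b=37^2·(≡26) mod 37; (36|37)=+1, (26|37)=+1; (−1)^{2·2·18}·(+1)^2·(+1)^2 = +1.
v=13: a=13^1·(≡5), b=13^2·(≡2) mod 13; (5|13)=-1, (2|13)=-1; (−1)^{1·2·6}·(-1)^2·(-1)^1 = -1.
v=7: a=7^-1·(≡5), b=7^0·(≡4) mod 7; (5|7)=-1, (4|7)=+1; (−1)^{-1·0·3}·(-1)^0·(+1)^-1 = +1.
|Ram(-31031, -713)| = 4, even; anisotropic at {11, 13, 23, ∞}.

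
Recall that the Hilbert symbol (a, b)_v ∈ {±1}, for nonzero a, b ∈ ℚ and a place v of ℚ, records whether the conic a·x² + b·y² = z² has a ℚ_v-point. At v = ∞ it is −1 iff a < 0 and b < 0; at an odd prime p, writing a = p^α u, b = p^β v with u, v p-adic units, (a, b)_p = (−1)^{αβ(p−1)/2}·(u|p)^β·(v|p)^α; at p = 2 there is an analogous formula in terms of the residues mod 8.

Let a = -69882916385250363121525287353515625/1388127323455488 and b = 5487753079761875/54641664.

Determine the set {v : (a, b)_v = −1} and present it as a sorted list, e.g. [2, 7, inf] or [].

[29, 37]

(a, b) ≡ (-2146, 16211) mod (ℚ^×)²; places V = {2, 3, 5, 7, 11, 13, 17, 29, 37, 43, ∞}.
(a,b)_3: α=-10, u≡2; β=-2, v≡2 (mod 3); (2|3)=-1, (2|3)=-1; sign (−1)^0·-1^-2·-1^-10 = +1.
(a,b)_2: α=-15, β=-10; u≡7, v≡3 (mod 8); ε(u)ε(v)=1·1, αω(v)=-15·1, βω(u)=-10·0; sum ≡ 0  ⇒  +1.
(a,b)_∞: sgn(-2146)=−, sgn(16211)=+, so +1.
(a,b)_13: α=2, u≡9; β=1, v≡9 (mod 13); (9|13)=+1, (9|13)=+1; sign (−1)^0·+1^1·+1^2 = +1.
(a,b)_17: α=2, u≡9; β=2, v≡14 (mod 17); (9|17)=+1, (14|17)=-1; sign (−1)^0·+1^2·-1^2 = +1.
(a,b)_29: α=3, u≡20; β=1, v≡10 (mod 29); (20|29)=+1, (10|29)=-1; sign (−1)^0·+1^1·-1^3 = -1.
(a,b)_37: α=9, u≡10; β=4, v≡23 (mod 37); (10|37)=+1, (23|37)=-1; sign (−1)^0·+1^4·-1^9 = -1.
(a,b)_11: α=-4, u≡8; β=-2, v≡10 (mod 11); (8|11)=-1, (10|11)=-1; sign (−1)^0·-1^-2·-1^-4 = +1.
(a,b)_43: α=2, u≡1; β=1, v≡3 (mod 43); (1|43)=+1, (3|43)=-1; sign (−1)^0·+1^1·-1^2 = +1.
(a,b)_5: α=12, u≡1; β=4, v≡1 (mod 5); (1|5)=+1, (1|5)=+1; sign (−1)^0·+1^4·+1^12 = +1.
(a,b)_7: α=-2, u≡6; β=-2, v≡6 (mod 7); (6|7)=-1, (6|7)=-1; sign (−1)^0·-1^-2·-1^-2 = +1.
|Ram(-2146, 16211)| = 2, even; anisotropic at {29, 37}.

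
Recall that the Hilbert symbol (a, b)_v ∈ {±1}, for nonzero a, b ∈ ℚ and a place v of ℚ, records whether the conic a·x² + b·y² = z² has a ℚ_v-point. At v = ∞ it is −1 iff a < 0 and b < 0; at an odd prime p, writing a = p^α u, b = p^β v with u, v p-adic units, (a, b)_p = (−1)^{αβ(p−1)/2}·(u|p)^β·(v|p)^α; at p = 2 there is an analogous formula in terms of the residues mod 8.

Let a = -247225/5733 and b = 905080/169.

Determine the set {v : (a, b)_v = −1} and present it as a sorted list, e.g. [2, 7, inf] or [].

[5, 13, 17, 29]

(a, b) ≡ (-128557, 1870) mod (ℚ^×)²; places V = {2, 3, 5, 7, 11, 13, 17, 29, 31, ∞}.
(a,b)_∞: sgn(-128557)=−, sgn(1870)=+, so +1.
(a,b)_17: α=0, u≡10; β=1, v≡4 (mod 17); (10|17)=-1, (4|17)=+1; sign (−1)^0·-1^1·+1^0 = -1.
(a,b)_29: α=1, u≡16; β=0, v≡2 (mod 29); (16|29)=+1, (2|29)=-1; sign (−1)^0·+1^0·-1^1 = -1.
(a,b)_11: α=1, u≡10; β=3, v≡5 (mod 11); (10|11)=-1, (5|11)=+1; sign (−1)^1·-1^3·+1^1 = +1.
(a,b)_5: α=2, u≡2; β=1, v≡4 (mod 5); (2|5)=-1, (4|5)=+1; sign (−1)^0·-1^1·+1^2 = -1.
(a,b)_3: α=-2, u≡2; β=0, v≡1 (mod 3); (2|3)=-1, (1|3)=+1; sign (−1)^0·-1^0·+1^-2 = +1.
(a,b)_31: α=1, u≡4; β=0, v≡18 (mod 31); (4|31)=+1, (18|31)=+1; sign (−1)^0·+1^0·+1^1 = +1.
(a,b)_2: α=0, β=3; u≡3, v≡7 (mod 8); ε(u)ε(v)=1·1, αω(v)=0·0, βω(u)=3·1; sum ≡ 0  ⇒  +1.
(a,b)_13: α=-1, u≡4; β=-2, v≡7 (mod 13); (4|13)=+1, (7|13)=-1; sign (−1)^0·+1^-2·-1^-1 = -1.
(a,b)_7: α=-2, u≡3; β=0, v≡1 (mod 7); (3|7)=-1, (1|7)=+1; sign (−1)^0·-1^0·+1^-2 = +1.
Ram(-128557, 1870) = {5, 13, 17, 29}; no ℚ_5-point on the conic.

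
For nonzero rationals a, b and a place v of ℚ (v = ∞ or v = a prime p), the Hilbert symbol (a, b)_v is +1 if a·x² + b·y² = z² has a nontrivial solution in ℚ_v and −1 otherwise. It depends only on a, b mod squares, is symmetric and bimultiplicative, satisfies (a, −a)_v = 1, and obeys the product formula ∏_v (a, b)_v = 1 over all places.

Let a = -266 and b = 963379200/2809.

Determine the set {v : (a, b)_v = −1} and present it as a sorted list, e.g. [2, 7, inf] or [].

[7, 19]

Mod squares: a ≡ -266, b ≡ 3. Check v ∈ {∞, 2, 3, 5, 7, 19, 53}.
v=7: a=7^1·(≡4), b=7^2·(≡6) mod 7; (4|7)=+1, (6|7)=-1; (−1)^{1·2·3}·(+1)^2·(-1)^1 = -1.
v=5: a=5^0·(≡4), b=5^2·(≡2) mod 5; (4|5)=+1, (2|5)=-1; (−1)^{0·2·2}·(+1)^2·(-1)^0 = +1.
v=3: a=3^0·(≡1), b=3^1·(≡1) mod 3; (1|3)=+1, (1|3)=+1; (−1)^{0·1·1}·(+1)^1·(+1)^0 = +1.
v=53: a=53^0·(≡52), b=53^-2·(≡2) mod 53; (52|53)=+1, (2|53)=-1; (−1)^{0·-2·26}·(+1)^-2·(-1)^0 = +1.
v=2: v_2(a)=1, v_2(b)=18; units ≡ 3, 3 (mod 8); ε·ε+αω+βω = 1·1+1·1+18·1 ≡ 0  ⇒  (a,b)_2 = +1.
v=19: a=19^1·(≡5), b=19^0·(≡10) mod 19; (5|19)=+1, (10|19)=-1; (−1)^{1·0·9}·(+1)^0·(-1)^1 = -1.
v=∞: -266 < 0 and 3 > 0  ⇒  (a,b)_∞ = +1.
(-266, 3 / ℚ) ramifies at {7, 19}: a division algebra.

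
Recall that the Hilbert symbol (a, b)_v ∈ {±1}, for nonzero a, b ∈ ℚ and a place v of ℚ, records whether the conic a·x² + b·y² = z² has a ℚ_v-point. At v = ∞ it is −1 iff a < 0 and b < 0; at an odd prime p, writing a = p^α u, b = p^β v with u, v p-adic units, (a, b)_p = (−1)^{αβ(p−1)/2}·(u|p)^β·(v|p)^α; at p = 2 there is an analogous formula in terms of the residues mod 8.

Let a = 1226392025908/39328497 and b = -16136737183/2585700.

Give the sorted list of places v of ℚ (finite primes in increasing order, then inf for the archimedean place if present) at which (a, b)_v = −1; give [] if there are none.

Mod squares: a ≡ 2261, b ≡ -119. Check v ∈ {∞, 2, 3, 5, 7, 13, 17, 19}.
v=3: a=3^-4·(≡2), b=3^-2·(≡1) mod 3; (2|3)=-1, (1|3)=+1; (−1)^{-4·-2·1}·(-1)^-2·(+1)^-4 = +1.
v=19: a=19^7·(≡17), b=19^6·(≡2) mod 19; (17|19)=+1, (2|19)=-1; (−1)^{7·6·9}·(+1)^6·(-1)^7 = -1.
v=17: a=17^-1·(≡7), b=17^-1·(≡12) mod 17; (7|17)=-1, (12|17)=-1; (−1)^{-1·-1·8}·(-1)^-1·(-1)^-1 = +1.
v=13: a=13^-4·(≡3), b=13^-2·(≡8) mod 13; (3|13)=+1, (8|13)=-1; (−1)^{-4·-2·6}·(+1)^-2·(-1)^-4 = +1.
v=5: a=5^0·(≡4), b=5^-2·(≡4) mod 5; (4|5)=+1, (4|5)=+1; (−1)^{0·-2·2}·(+1)^-2·(+1)^0 = +1.
v=7: a=7^3·(≡4), b=7^3·(≡4) mod 7; (4|7)=+1, (4|7)=+1; (−1)^{3·3·3}·(+1)^3·(+1)^3 = -1.
v=∞: 2261 > 0 and -119 < 0  ⇒  (a,b)_∞ = +1.
v=2: v_2(a)=2, v_2(b)=-2; units ≡ 5, 1 (mod 8); ε·ε+αω+βω = 0·0+2·0+-2·1 ≡ 0  ⇒  (a,b)_2 = +1.
(2261, -119 / ℚ) ramifies at {7, 19}: a division algebra.

[7, 19]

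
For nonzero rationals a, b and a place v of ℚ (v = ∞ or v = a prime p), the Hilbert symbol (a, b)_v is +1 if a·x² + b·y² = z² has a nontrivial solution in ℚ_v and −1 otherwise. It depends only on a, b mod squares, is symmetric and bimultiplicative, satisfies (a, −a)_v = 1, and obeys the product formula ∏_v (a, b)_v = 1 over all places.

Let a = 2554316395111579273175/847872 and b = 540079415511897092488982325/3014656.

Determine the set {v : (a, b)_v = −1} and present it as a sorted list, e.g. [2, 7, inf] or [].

Mod squares: a ≡ 3175081, b ≡ 9083453158. Check v ∈ {∞, 2, 3, 5, 7, 11, 13, 17, 19, 23, 31, 37, 41}.
v=37: a=37^1·(≡30), b=37^1·(≡27) mod 37; (30|37)=+1, (27|37)=+1; (−1)^{1·1·18}·(+1)^1·(+1)^1 = +1.
v=7: a=7^1·(≡4), b=7^2·(≡6) mod 7; (4|7)=+1, (6|7)=-1; (−1)^{1·2·3}·(+1)^2·(-1)^1 = -1.
v=∞: 3175081 > 0 and 9083453158 > 0  ⇒  (a,b)_∞ = +1.
v=41: a=41^1·(≡20), b=41^1·(≡35) mod 41; (20|41)=+1, (35|41)=-1; (−1)^{1·1·20}·(+1)^1·(-1)^1 = -1.
v=13: a=13^3·(≡8), b=13^3·(≡5) mod 13; (8|13)=-1, (5|13)=-1; (−1)^{3·3·6}·(-1)^3·(-1)^3 = +1.
v=23: a=23^-1·(≡18), b=23^-1·(≡21) mod 23; (18|23)=+1, (21|23)=-1; (−1)^{-1·-1·11}·(+1)^-1·(-1)^-1 = +1.
v=3: a=3^-2·(≡1), b=3^2·(≡1) mod 3; (1|3)=+1, (1|3)=+1; (−1)^{-2·2·1}·(+1)^2·(+1)^-2 = +1.
v=11: a=11^2·(≡7), b=11^4·(≡8) mod 11; (7|11)=-1, (8|11)=-1; (−1)^{2·4·5}·(-1)^4·(-1)^2 = +1.
v=5: a=5^2·(≡1), b=5^2·(≡3) mod 5; (1|5)=+1, (3|5)=-1; (−1)^{2·2·2}·(+1)^2·(-1)^2 = +1.
v=31: a=31^2·(≡12), b=31^3·(≡25) mod 31; (12|31)=-1, (25|31)=+1; (−1)^{2·3·15}·(-1)^3·(+1)^2 = -1.
v=19: a=19^4·(≡2), b=19^3·(≡3) mod 19; (2|19)=-1, (3|19)=-1; (−1)^{4·3·9}·(-1)^3·(-1)^4 = -1.
v=17: a=17^2·(≡4), b=17^3·(≡2) mod 17; (4|17)=+1, (2|17)=+1; (−1)^{2·3·8}·(+1)^3·(+1)^2 = +1.
v=2: v_2(a)=-12, v_2(b)=-17; units ≡ 1, 3 (mod 8); ε·ε+αω+βω = 0·1+-12·1+-17·0 ≡ 0  ⇒  (a,b)_2 = +1.
(3175081, 9083453158 / ℚ) ramifies at {7, 19, 31, 41}: a division algebra.

[7, 19, 31, 41]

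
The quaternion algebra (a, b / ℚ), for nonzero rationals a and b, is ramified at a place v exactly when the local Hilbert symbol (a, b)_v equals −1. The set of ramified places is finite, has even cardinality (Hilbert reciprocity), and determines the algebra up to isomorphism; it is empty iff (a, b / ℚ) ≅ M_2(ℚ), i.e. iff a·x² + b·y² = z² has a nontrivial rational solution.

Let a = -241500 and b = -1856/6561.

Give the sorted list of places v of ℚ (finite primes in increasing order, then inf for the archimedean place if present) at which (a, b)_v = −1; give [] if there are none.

[7, 23, 29, inf]

Mod squares: a ≡ -2415, b ≡ -29. Check v ∈ {∞, 2, 3, 5, 7, 23, 29}.
v=2: v_2(a)=2, v_2(b)=6; units ≡ 1, 3 (mod 8); ε·ε+αω+βω = 0·1+2·1+6·0 ≡ 0  ⇒  (a,b)_2 = +1.
v=5: a=5^3·(≡3), b=5^0·(≡4) mod 5; (3|5)=-1, (4|5)=+1; (−1)^{3·0·2}·(-1)^0·(+1)^3 = +1.
v=∞: -2415 < 0 and -29 < 0  ⇒  (a,b)_∞ = -1.
v=23: a=23^1·(≡11), b=23^0·(≡5) mod 23; (11|23)=-1, (5|23)=-1; (−1)^{1·0·11}·(-1)^0·(-1)^1 = -1.
v=29: a=29^0·(≡12), b=29^1·(≡24) mod 29; (12|29)=-1, (24|29)=+1; (−1)^{0·1·14}·(-1)^1·(+1)^0 = -1.
v=3: a=3^1·(≡2), b=3^-8·(≡1) mod 3; (2|3)=-1, (1|3)=+1; (−1)^{1·-8·1}·(-1)^-8·(+1)^1 = +1.
v=7: a=7^1·(≡3), b=7^0·(≡3) mod 7; (3|7)=-1, (3|7)=-1; (−1)^{1·0·3}·(-1)^0·(-1)^1 = -1.
|Ram(-2415, -29)| = 4, even; anisotropic at {7, 23, 29, ∞}.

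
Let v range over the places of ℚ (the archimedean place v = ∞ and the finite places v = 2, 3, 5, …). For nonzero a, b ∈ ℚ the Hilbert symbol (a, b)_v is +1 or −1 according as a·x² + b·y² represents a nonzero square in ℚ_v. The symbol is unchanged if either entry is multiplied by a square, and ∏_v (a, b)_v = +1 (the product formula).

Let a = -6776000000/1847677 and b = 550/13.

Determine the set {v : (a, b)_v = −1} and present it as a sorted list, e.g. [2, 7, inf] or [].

Mod squares: a ≡ -182, b ≡ 286. Check v ∈ {∞, 2, 5, 7, 11, 13, 29}.
v=7: a=7^1·(≡2), b=7^0·(≡3) mod 7; (2|7)=+1, (3|7)=-1; (−1)^{1·0·3}·(+1)^0·(-1)^1 = -1.
v=11: a=11^2·(≡3), b=11^1·(≡3) mod 11; (3|11)=+1, (3|11)=+1; (−1)^{2·1·5}·(+1)^1·(+1)^2 = +1.
v=5: a=5^6·(≡3), b=5^2·(≡4) mod 5; (3|5)=-1, (4|5)=+1; (−1)^{6·2·2}·(-1)^2·(+1)^6 = +1.
v=2: v_2(a)=9, v_2(b)=1; units ≡ 5, 7 (mod 8); ε·ε+αω+βω = 0·1+9·0+1·1 ≡ 1  ⇒  (a,b)_2 = -1.
v=29: a=29^-2·(≡10), b=29^0·(≡20) mod 29; (10|29)=-1, (20|29)=+1; (−1)^{-2·0·14}·(-1)^0·(+1)^-2 = +1.
v=13: a=13^-3·(≡4), b=13^-1·(≡4) mod 13; (4|13)=+1, (4|13)=+1; (−1)^{-3·-1·6}·(+1)^-1·(+1)^-3 = +1.
v=∞: -182 < 0 and 286 > 0  ⇒  (a,b)_∞ = +1.
Ram(-182, 286) = {2, 7}; no ℚ_2-point on the conic.

[2, 7]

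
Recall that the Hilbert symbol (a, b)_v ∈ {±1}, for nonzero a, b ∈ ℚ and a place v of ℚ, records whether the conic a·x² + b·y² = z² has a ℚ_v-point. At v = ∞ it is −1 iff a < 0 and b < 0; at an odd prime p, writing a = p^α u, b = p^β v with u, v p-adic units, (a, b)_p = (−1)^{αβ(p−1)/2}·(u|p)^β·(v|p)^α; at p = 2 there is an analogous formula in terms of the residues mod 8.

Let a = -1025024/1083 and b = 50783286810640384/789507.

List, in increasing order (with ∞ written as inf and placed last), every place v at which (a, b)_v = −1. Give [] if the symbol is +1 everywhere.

[2, 3]

(a, b) ≡ (-3003, 858) mod (ℚ^×)²; places V = {2, 3, 7, 11, 13, 19, ∞}.
(a,b)_19: α=-2, u≡15; β=-2, v≡8 (mod 19); (15|19)=-1, (8|19)=-1; sign (−1)^0·-1^-2·-1^-2 = +1.
(a,b)_11: α=1, u≡6; β=3, v≡3 (mod 11); (6|11)=-1, (3|11)=+1; sign (−1)^1·-1^3·+1^1 = +1.
(a,b)_13: α=1, u≡9; β=5, v≡4 (mod 13); (9|13)=+1, (4|13)=+1; sign (−1)^0·+1^5·+1^1 = +1.
(a,b)_3: α=-1, u≡1; β=-7, v≡1 (mod 3); (1|3)=+1, (1|3)=+1; sign (−1)^1·+1^-7·+1^-1 = -1.
(a,b)_2: α=10, β=21; u≡5, v≡5 (mod 8); ε(u)ε(v)=0·0, αω(v)=10·1, βω(u)=21·1; sum ≡ 1  ⇒  -1.
(a,b)_7: α=1, u≡3; β=2, v≡4 (mod 7); (3|7)=-1, (4|7)=+1; sign (−1)^0·-1^2·+1^1 = +1.
(a,b)_∞: sgn(-3003)=−, sgn(858)=+, so +1.
(-3003, 858 / ℚ) ramifies at {2, 3}: a division algebra.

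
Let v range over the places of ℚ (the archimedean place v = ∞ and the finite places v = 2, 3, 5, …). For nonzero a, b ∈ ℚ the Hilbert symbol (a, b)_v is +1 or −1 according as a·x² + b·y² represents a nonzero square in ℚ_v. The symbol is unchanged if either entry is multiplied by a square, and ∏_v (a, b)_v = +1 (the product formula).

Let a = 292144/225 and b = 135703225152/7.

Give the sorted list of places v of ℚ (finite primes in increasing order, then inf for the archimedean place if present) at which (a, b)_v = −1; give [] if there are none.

(a, b) ≡ (19, 1716099) mod (ℚ^×)²; places V = {2, 3, 5, 7, 11, 17, 19, 23, 31, ∞}.
(a,b)_11: α=0, u≡10; β=1, v≡7 (mod 11); (10|11)=-1, (7|11)=-1; sign (−1)^0·-1^1·-1^0 = -1.
(a,b)_∞: sgn(19)=+, sgn(1716099)=+, so +1.
(a,b)_31: α=2, u≡7; β=2, v≡1 (mod 31); (7|31)=+1, (1|31)=+1; sign (−1)^0·+1^2·+1^2 = +1.
(a,b)_17: α=0, u≡4; β=1, v≡9 (mod 17); (4|17)=+1, (9|17)=+1; sign (−1)^0·+1^1·+1^0 = +1.
(a,b)_3: α=-2, u≡1; β=3, v≡2 (mod 3); (1|3)=+1, (2|3)=-1; sign (−1)^0·+1^3·-1^-2 = +1.
(a,b)_23: α=0, u≡5; β=1, v≡6 (mod 23); (5|23)=-1, (6|23)=+1; sign (−1)^0·-1^1·+1^0 = -1.
(a,b)_7: α=0, u≡6; β=-1, v≡5 (mod 7); (6|7)=-1, (5|7)=-1; sign (−1)^0·-1^-1·-1^0 = -1.
(a,b)_5: α=-2, u≡1; β=0, v≡1 (mod 5); (1|5)=+1, (1|5)=+1; sign (−1)^0·+1^0·+1^-2 = +1.
(a,b)_19: α=1, u≡11; β=1, v≡8 (mod 19); (11|19)=+1, (8|19)=-1; sign (−1)^1·+1^1·-1^1 = +1.
(a,b)_2: α=4, β=6; u≡3, v≡3 (mod 8); ε(u)ε(v)=1·1, αω(v)=4·1, βω(u)=6·1; sum ≡ 1  ⇒  -1.
(19, 1716099 / ℚ) ramifies at {2, 7, 11, 23}: a division algebra.

[2, 7, 11, 23]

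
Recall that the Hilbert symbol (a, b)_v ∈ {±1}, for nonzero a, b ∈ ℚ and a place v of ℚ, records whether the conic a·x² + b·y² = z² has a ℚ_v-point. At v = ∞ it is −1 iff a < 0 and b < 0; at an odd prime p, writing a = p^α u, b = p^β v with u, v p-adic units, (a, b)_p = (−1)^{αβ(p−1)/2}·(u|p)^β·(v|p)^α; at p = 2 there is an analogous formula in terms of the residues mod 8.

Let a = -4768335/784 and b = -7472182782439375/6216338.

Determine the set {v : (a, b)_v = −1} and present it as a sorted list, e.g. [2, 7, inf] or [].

(a, b) ≡ (-3135, -14) mod (ℚ^×)²; places V = {2, 3, 5, 7, 11, 13, 19, 37, 41, 43, ∞}.
(a,b)_2: α=-4, β=-1; u≡1, v≡1 (mod 8); ε(u)ε(v)=0·0, αω(v)=-4·0, βω(u)=-1·0; sum ≡ 0  ⇒  +1.
(a,b)_41: α=0, u≡34; β=-2, v≡6 (mod 41); (34|41)=-1, (6|41)=-1; sign (−1)^0·-1^-2·-1^0 = +1.
(a,b)_3: α=3, u≡2; β=0, v≡1 (mod 3); (2|3)=-1, (1|3)=+1; sign (−1)^0·-1^0·+1^3 = +1.
(a,b)_19: α=1, u≡5; β=2, v≡17 (mod 19); (5|19)=+1, (17|19)=+1; sign (−1)^0·+1^2·+1^1 = +1.
(a,b)_5: α=1, u≡2; β=4, v≡4 (mod 5); (2|5)=-1, (4|5)=+1; sign (−1)^0·-1^4·+1^1 = +1.
(a,b)_43: α=0, u≡15; β=-2, v≡42 (mod 43); (15|43)=+1, (42|43)=-1; sign (−1)^0·+1^-2·-1^0 = +1.
(a,b)_13: α=2, u≡2; β=4, v≡1 (mod 13); (2|13)=-1, (1|13)=+1; sign (−1)^0·-1^4·+1^2 = +1.
(a,b)_∞: sgn(-3135)=−, sgn(-14)=−, so -1.
(a,b)_37: α=0, u≡11; β=2, v≡32 (mod 37); (11|37)=+1, (32|37)=-1; sign (−1)^0·+1^2·-1^0 = +1.
(a,b)_7: α=-2, u≡1; β=1, v≡3 (mod 7); (1|7)=+1, (3|7)=-1; sign (−1)^0·+1^1·-1^-2 = +1.
(a,b)_11: α=1, u≡1; β=2, v≡10 (mod 11); (1|11)=+1, (10|11)=-1; sign (−1)^0·+1^2·-1^1 = -1.
Ram(-3135, -14) = {11, ∞}; no ℚ_11-point on the conic.

[11, inf]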